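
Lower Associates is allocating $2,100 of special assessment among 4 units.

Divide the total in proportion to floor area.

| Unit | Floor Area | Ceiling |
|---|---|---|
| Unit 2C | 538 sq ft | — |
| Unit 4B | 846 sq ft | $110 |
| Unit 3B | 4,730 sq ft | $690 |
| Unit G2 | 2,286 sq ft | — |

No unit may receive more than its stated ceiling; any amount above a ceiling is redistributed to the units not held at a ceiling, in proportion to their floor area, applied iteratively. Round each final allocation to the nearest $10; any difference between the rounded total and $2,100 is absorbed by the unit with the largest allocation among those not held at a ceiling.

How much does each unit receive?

Sum of floor area: 8,400.
Proportional shares (ignoring caps): Unit 2C 134.50; Unit 4B 211.50; Unit 3B 1,182.50; Unit G2 571.50.
Capped: Unit 4B ($110), Unit 3B ($690); balance $1,300 reallocated over remaining floor area 2,824.
Shares after redistribution: Unit 2C 247.66 → $250; Unit G2 1,052.34 → $1,050.

Unit 2C: $250 | Unit 4B: $110 | Unit 3B: $690 | Unit G2: $1,050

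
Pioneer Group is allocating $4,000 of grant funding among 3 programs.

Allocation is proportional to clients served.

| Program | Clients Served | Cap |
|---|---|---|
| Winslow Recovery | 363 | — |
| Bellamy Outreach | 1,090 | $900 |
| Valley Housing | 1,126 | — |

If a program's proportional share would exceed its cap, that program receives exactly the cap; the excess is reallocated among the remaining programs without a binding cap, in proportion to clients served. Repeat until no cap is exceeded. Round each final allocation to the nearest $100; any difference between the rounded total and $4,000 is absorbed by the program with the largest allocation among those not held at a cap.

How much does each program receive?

Sum of clients served: 2,579.
Pro-rata shares before constraints: Winslow Recovery 563.01; Bellamy Outreach 1,690.58; Valley Housing 1,746.41.
Capped: Bellamy Outreach ($900); balance $3,100 reallocated over remaining clients served 1,489.
Redistributed shares: Winslow Recovery 755.74 → $800; Valley Housing 2,344.26 → $2,300.

Winslow Recovery: $800 | Bellamy Outreach: $900 | Valley Housing: $2,300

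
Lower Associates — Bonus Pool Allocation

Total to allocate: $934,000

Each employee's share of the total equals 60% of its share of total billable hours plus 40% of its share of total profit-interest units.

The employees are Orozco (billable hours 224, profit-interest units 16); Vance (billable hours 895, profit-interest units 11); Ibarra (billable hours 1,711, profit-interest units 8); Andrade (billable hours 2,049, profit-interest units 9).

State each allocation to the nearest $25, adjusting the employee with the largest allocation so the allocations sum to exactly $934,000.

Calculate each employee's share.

Billable hours total 4,879; profit-interest units total 44.
Composite weights (60% billable hours + 40% profit-interest units): Orozco 0.1730; Vance 0.2101; Ibarra 0.2831; Andrade 0.3338.
Pro-rata amounts: Orozco 161,583.10; Vance 196,199.34; Ibarra 264,452.05; Andrade 311,765.51.
At nearest $25: Orozco $161,575; Vance $196,200; Ibarra $264,450; Andrade $311,775. Sum = $934,000.
Rounded total matches; no reconciliation needed.

Orozco: $161,575 · Vance: $196,200 · Ibarra: $264,450 · Andrade: $311,775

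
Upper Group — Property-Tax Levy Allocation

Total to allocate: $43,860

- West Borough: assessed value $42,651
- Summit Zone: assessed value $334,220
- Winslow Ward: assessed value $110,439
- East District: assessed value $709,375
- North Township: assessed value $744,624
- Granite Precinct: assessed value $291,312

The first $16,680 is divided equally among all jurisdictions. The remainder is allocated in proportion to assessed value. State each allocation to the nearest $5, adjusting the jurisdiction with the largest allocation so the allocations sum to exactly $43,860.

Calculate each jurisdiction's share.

Equal tier: $16,680 ÷ 6 = $2,780 apiece.
Remainder $27,180 by assessed value (total 2,232,621): West Borough 519.23 → $520; Summit Zone 4,068.81 → $4,070; Winslow Ward 1,344.49 → $1,345; East District 8,635.95 → $8,635; North Township 9,065.08 → $9,065; Granite Precinct 3,546.44 → $3,545.
Totals: West Borough $2,780 + $520 = $3,300; Summit Zone $2,780 + $4,070 = $6,850; Winslow Ward $2,780 + $1,345 = $4,125; East District $2,780 + $8,635 = $11,415; North Township $2,780 + $9,065 = $11,845; Granite Precinct $2,780 + $3,545 = $6,325.

West Borough: $3,300 | Summit Zone: $6,850 | Winslow Ward: $4,125 | East District: $11,415 | North Township: $11,845 | Granite Precinct: $6,325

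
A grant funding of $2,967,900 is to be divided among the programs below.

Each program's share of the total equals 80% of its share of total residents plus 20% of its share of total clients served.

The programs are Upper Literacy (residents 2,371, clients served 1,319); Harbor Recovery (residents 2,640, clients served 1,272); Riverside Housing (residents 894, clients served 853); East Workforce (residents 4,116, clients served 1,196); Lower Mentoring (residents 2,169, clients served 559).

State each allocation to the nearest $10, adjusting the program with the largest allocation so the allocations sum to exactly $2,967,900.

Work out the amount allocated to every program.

Upper Literacy: $612,410 · Harbor Recovery: $659,440 · Riverside Housing: $271,520 · East Workforce: $938,240 · Lower Mentoring: $486,290

Residents total 12,190; clients served total 5,199.
Blended shares (80% residents + 20% clients served): Upper Literacy 0.2063; Harbor Recovery 0.2222; Riverside Housing 0.0915; East Workforce 0.3161; Lower Mentoring 0.1639.
Pro-rata amounts: Upper Literacy 612,406.82; Harbor Recovery 659,435.49; Riverside Housing 271,518.46; East Workforce 938,247.86; Lower Mentoring 486,291.37.
Rounded to nearest $10: Upper Literacy $612,410; Harbor Recovery $659,440; Riverside Housing $271,520; East Workforce $938,250; Lower Mentoring $486,290. Sum = $2,967,910.
Difference $2,967,900 − $2,967,910 = −$10 applied to largest allocation (East Workforce): East Workforce becomes $938,240.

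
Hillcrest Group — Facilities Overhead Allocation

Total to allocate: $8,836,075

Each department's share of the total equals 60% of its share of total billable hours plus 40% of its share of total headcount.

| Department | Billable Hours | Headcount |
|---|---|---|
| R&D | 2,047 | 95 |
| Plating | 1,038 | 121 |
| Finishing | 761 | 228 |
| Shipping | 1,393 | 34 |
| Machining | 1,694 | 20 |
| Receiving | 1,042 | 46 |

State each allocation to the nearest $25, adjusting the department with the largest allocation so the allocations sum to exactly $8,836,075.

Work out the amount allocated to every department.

Totals — billable hours 7,975, headcount 544.
Composite weights (60% billable hours + 40% headcount): R&D 0.2239; Plating 0.1671; Finishing 0.2249; Shipping 0.1298; Machining 0.1422; Receiving 0.1122.
Raw shares: R&D 1,978,036.78; Plating 1,476,195.62; Finishing 1,987,241.90; Shipping 1,146,944.69; Machining 1,256,084.80; Receiving 991,571.20.
After rounding ($25): R&D $1,978,025; Plating $1,476,200; Finishing $1,987,250; Shipping $1,146,950; Machining $1,256,075; Receiving $991,575. Sum = $8,836,075.
No rounding difference to absorb.

R&D: $1,978,025 | Plating: $1,476,200 | Finishing: $1,987,250 | Shipping: $1,146,950 | Machining: $1,256,075 | Receiving: $991,575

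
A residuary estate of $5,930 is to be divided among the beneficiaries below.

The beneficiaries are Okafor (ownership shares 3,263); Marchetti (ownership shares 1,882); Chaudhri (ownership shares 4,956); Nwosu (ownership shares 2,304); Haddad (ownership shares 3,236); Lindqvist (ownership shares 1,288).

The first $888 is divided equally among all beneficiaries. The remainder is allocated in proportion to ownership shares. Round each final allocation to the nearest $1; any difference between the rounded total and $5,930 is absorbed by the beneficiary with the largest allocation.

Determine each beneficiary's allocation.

First tranche $888 split equally: $148 each.
Remainder $5,042 by ownership shares (total 16,929): Okafor 971.83 → $972; Marchetti 560.52 → $561; Chaudhri 1,476.06 → $1,476; Nwosu 686.21 → $686; Haddad 963.78 → $964; Lindqvist 383.61 → $384.
Rounding difference −$1 on remainder applied to Chaudhri.
Totals: Okafor $148 + $972 = $1,120; Marchetti $148 + $561 = $709; Chaudhri $148 + $1,475 = $1,623; Nwosu $148 + $686 = $834; Haddad $148 + $964 = $1,112; Lindqvist $148 + $384 = $532.

Okafor: $1,120; Marchetti: $709; Chaudhri: $1,623; Nwosu: $834; Haddad: $1,112; Lindqvist: $532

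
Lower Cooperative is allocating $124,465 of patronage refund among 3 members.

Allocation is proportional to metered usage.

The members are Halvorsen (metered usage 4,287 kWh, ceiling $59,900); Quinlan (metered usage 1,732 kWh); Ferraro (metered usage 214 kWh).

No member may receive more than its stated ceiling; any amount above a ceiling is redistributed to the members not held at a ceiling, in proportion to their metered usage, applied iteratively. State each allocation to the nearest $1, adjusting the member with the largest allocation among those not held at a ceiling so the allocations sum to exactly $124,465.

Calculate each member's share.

Halvorsen: $59,900; Quinlan: $57,465; Ferraro: $7,100

Sum of metered usage: 6,233.
Proportional shares (ignoring caps): Halvorsen 85,605.88; Quinlan 34,585.81; Ferraro 4,273.30.
Capped: Halvorsen ($59,900); balance $64,565 reallocated over remaining metered usage 1,946.
Shares after redistribution: Quinlan 57,464.84 → $57,465; Ferraro 7,100.16 → $7,100.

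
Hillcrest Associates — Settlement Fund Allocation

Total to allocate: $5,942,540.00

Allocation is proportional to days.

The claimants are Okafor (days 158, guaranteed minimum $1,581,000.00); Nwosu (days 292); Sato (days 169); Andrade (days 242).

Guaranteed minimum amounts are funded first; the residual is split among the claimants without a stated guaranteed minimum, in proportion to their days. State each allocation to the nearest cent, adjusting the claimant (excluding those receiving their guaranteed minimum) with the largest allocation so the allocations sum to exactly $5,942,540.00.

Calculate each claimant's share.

Fund the minimums — Okafor $1,581,000.00. Balance $4,361,540.00.
Balance split over remaining days 703: Nwosu 1,811,621.1664 → $1,811,621.17; Sato 1,048,506.7710 → $1,048,506.77; Andrade 1,501,412.0626 → $1,501,412.06.

Okafor: $1,581,000.00 | Nwosu: $1,811,621.17 | Sato: $1,048,506.77 | Andrade: $1,501,412.06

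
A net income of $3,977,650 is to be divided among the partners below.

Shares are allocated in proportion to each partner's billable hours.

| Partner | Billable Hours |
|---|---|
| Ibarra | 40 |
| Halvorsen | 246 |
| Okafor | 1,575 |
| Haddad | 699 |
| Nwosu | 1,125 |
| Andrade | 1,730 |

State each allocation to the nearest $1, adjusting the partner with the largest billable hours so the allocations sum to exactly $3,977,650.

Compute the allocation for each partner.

Ibarra: $29,382; Halvorsen: $180,702; Okafor: $1,156,934; Haddad: $513,458; Nwosu: $826,382; Andrade: $1,270,792

Total billable hours = 5,415.
Pro-rata amounts: Ibarra 40/5,415 × $3,977,650 = 29,382.46; Halvorsen 246/5,415 × $3,977,650 = 180,702.11; Okafor 1,575/5,415 × $3,977,650 = 1,156,934.21; Haddad 699/5,415 × $3,977,650 = 513,458.42; Nwosu 1,125/5,415 × $3,977,650 = 826,381.58; Andrade 1,730/5,415 × $3,977,650 = 1,270,791.23.
At nearest $1: Ibarra $29,382; Halvorsen $180,702; Okafor $1,156,934; Haddad $513,458; Nwosu $826,382; Andrade $1,270,791. Sum = $3,977,649.
Difference $3,977,650 − $3,977,649 = +$1 applied to largest billable hours (Andrade): Andrade becomes $1,270,792.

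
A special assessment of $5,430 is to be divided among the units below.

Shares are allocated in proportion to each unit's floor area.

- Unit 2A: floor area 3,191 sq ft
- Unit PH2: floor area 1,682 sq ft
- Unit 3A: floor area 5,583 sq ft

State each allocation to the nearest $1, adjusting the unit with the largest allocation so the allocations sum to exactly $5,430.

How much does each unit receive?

Unit 2A: $1,657 · Unit PH2: $873 · Unit 3A: $2,900

Total floor area = 10,456.
Pro-rata amounts: Unit 2A 3,191/10,456 × $5,430 = 1,657.15; Unit PH2 1,682/10,456 × $5,430 = 873.49; Unit 3A 5,583/10,456 × $5,430 = 2,899.36.
At nearest $1: Unit 2A $1,657; Unit PH2 $873; Unit 3A $2,899. Sum = $5,429.
Difference $5,430 − $5,429 = +$1 applied to largest allocation (Unit 3A): Unit 3A becomes $2,900.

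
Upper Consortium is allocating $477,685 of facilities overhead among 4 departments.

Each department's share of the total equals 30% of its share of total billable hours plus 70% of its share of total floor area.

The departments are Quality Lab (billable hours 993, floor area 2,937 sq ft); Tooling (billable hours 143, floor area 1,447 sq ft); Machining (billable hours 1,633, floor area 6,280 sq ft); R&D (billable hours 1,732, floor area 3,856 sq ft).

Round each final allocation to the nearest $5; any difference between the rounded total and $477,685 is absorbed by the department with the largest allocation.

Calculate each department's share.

Totals — billable hours 4,501, floor area 14,520.
Combined weights (30% billable hours + 70% floor area): Quality Lab 0.2078; Tooling 0.0793; Machining 0.4116; R&D 0.3013.
Unrounded shares: Quality Lab 99,251.57; Tooling 37,875.72; Machining 196,613.86; R&D 143,943.84.
Rounded to nearest $5: Quality Lab $99,250; Tooling $37,875; Machining $196,615; R&D $143,945. Sum = $477,685.
No rounding difference to absorb.

Quality Lab: $99,250 · Tooling: $37,875 · Machining: $196,615 · R&D: $143,945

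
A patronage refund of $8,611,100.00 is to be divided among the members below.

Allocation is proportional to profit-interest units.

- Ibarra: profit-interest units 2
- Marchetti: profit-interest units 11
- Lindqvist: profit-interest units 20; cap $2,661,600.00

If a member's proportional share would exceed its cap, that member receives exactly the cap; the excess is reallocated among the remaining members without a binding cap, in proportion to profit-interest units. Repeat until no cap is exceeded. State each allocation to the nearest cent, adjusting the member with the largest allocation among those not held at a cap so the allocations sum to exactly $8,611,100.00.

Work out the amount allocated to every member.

Sum of profit-interest units: 33.
Unconstrained shares: Ibarra 521,884.8485; Marchetti 2,870,366.6667; Lindqvist 5,218,848.4848.
Capped: Lindqvist ($2,661,600.00); balance $5,949,500.00 reallocated over remaining profit-interest units 13.
Redistributed shares: Ibarra 915,307.6923 → $915,307.69; Marchetti 5,034,192.3077 → $5,034,192.31.

Ibarra: $915,307.69 | Marchetti: $5,034,192.31 | Lindqvist: $2,661,600.00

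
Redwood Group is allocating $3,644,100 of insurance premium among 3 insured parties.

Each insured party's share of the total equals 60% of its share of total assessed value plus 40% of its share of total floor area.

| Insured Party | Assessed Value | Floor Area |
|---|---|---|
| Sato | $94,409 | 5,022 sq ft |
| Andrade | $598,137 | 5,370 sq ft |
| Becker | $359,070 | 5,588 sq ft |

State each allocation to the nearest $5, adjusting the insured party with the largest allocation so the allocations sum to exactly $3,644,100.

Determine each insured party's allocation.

Sato: $654,380 · Andrade: $1,733,445 · Becker: $1,256,275

Assessed value total 1,051,616; floor area total 15,980.
Blended shares (60% assessed value + 40% floor area): Sato 0.1796; Andrade 0.4757; Becker 0.3447.
Pro-rata amounts: Sato 654,379.17; Andrade 1,733,445.05; Becker 1,256,275.78.
After rounding ($5): Sato $654,380; Andrade $1,733,445; Becker $1,256,275. Sum = $3,644,100.
Sum already equals the total — no adjustment.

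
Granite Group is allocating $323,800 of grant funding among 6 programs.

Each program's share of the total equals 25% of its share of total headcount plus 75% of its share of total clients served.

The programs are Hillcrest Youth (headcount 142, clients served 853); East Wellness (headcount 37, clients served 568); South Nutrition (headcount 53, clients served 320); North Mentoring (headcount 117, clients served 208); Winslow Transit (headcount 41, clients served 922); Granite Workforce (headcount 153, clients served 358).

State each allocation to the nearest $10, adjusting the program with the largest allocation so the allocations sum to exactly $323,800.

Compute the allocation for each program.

Totals — headcount 543, clients served 3,229.
Composite weights (25% headcount + 75% clients served): Hillcrest Youth 0.2635; East Wellness 0.1490; South Nutrition 0.0987; North Mentoring 0.1022; Winslow Transit 0.2330; Granite Workforce 0.1536.
Pro-rata amounts: Hillcrest Youth 85,322.56; East Wellness 48,234.67; South Nutrition 31,968.09; North Mentoring 33,085.75; Winslow Transit 75,454.98; Granite Workforce 49,733.95.
At nearest $10: Hillcrest Youth $85,320; East Wellness $48,230; South Nutrition $31,970; North Mentoring $33,090; Winslow Transit $75,450; Granite Workforce $49,730. Sum = $323,790.
Difference $323,800 − $323,790 = +$10 applied to largest allocation (Hillcrest Youth): Hillcrest Youth becomes $85,330.

Hillcrest Youth: $85,330 · East Wellness: $48,230 · South Nutrition: $31,970 · North Mentoring: $33,090 · Winslow Transit: $75,450 · Granite Workforce: $49,730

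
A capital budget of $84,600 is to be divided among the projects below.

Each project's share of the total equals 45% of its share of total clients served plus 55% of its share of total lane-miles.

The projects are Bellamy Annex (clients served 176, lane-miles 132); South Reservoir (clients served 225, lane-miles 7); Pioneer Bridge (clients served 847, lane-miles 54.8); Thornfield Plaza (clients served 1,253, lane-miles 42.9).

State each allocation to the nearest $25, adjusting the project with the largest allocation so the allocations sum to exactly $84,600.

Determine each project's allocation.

Bellamy Annex: $28,625 | South Reservoir: $4,800 | Pioneer Bridge: $23,675 | Thornfield Plaza: $27,500

Totals — clients served 2,501, lane-miles 236.7.
Composite weights (45% clients served + 55% lane-miles): Bellamy Annex 0.3384; South Reservoir 0.0567; Pioneer Bridge 0.2797; Thornfield Plaza 0.3251.
Raw shares: Bellamy Annex 28,627.35; South Reservoir 4,800.98; Pioneer Bridge 23,665.43; Thornfield Plaza 27,506.25.
Rounded to nearest $25: Bellamy Annex $28,625; South Reservoir $4,800; Pioneer Bridge $23,675; Thornfield Plaza $27,500. Sum = $84,600.
No rounding difference to absorb.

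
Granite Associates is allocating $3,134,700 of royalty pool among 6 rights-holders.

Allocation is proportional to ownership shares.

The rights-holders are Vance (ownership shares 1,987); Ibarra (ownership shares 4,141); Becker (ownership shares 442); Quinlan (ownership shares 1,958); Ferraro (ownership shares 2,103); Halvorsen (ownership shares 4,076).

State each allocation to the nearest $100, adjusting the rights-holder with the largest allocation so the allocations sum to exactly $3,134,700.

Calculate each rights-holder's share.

Sum of ownership shares: 14,707.
Unrounded shares: Vance 1,987/14,707 × $3,134,700 = 423,515.94; Ibarra 4,141/14,707 × $3,134,700 = 882,626.82; Becker 442/14,707 × $3,134,700 = 94,209.38; Quinlan 1,958/14,707 × $3,134,700 = 417,334.78; Ferraro 2,103/14,707 × $3,134,700 = 448,240.57; Halvorsen 4,076/14,707 × $3,134,700 = 868,772.50.
Rounded to nearest $100: Vance $423,500; Ibarra $882,600; Becker $94,200; Quinlan $417,300; Ferraro $448,200; Halvorsen $868,800. Sum = $3,134,600.
Difference $3,134,700 − $3,134,600 = +$100 applied to largest allocation (Ibarra): Ibarra becomes $882,700.

Vance: $423,500; Ibarra: $882,700; Becker: $94,200; Quinlan: $417,300; Ferraro: $448,200; Halvorsen: $868,800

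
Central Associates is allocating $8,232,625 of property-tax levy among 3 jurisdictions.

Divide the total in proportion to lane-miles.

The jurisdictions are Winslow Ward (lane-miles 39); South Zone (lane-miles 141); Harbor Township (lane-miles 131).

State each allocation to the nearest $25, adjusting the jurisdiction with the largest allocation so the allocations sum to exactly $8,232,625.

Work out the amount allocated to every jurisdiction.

Winslow Ward: $1,032,375 · South Zone: $3,732,500 · Harbor Township: $3,467,750

Sum of lane-miles: 311.
Pro-rata amounts: Winslow Ward 39/311 × $8,232,625 = 1,032,387.06; South Zone 141/311 × $8,232,625 = 3,732,476.29; Harbor Township 131/311 × $8,232,625 = 3,467,761.66.
At nearest $25: Winslow Ward $1,032,375; South Zone $3,732,475; Harbor Township $3,467,750. Sum = $8,232,600.
Difference $8,232,625 − $8,232,600 = +$25 applied to largest allocation (South Zone): South Zone becomes $3,732,500.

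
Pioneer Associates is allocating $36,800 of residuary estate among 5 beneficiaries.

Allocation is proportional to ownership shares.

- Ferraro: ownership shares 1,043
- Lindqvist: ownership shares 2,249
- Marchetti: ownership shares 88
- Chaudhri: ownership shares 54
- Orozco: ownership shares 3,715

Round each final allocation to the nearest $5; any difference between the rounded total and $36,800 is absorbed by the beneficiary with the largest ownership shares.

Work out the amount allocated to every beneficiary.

Combined ownership shares = 7,149.
Raw shares: Ferraro 1,043/7,149 × $36,800 = 5,368.92; Lindqvist 2,249/7,149 × $36,800 = 11,576.89; Marchetti 88/7,149 × $36,800 = 452.99; Chaudhri 54/7,149 × $36,800 = 277.97; Orozco 3,715/7,149 × $36,800 = 19,123.23.
After rounding ($5): Ferraro $5,370; Lindqvist $11,575; Marchetti $455; Chaudhri $280; Orozco $19,125. Sum = $36,805.
Difference $36,800 − $36,805 = −$5 applied to largest ownership shares (Orozco): Orozco becomes $19,120.

Ferraro: $5,370 · Lindqvist: $11,575 · Marchetti: $455 · Chaudhri: $280 · Orozco: $19,120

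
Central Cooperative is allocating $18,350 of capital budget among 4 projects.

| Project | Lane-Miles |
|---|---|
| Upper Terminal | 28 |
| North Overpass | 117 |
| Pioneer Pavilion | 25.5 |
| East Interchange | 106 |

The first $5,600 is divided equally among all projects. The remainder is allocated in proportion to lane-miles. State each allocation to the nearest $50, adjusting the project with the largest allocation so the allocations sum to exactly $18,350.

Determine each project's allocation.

Equal tier: $5,600 ÷ 4 = $1,400 apiece.
Remainder $12,750 by lane-miles (total 276.5): Upper Terminal 1,291.14 → $1,300; North Overpass 5,395.12 → $5,400; Pioneer Pavilion 1,175.86 → $1,200; East Interchange 4,887.88 → $4,900.
Rounding difference −$50 on remainder applied to North Overpass.
Totals: Upper Terminal $1,400 + $1,300 = $2,700; North Overpass $1,400 + $5,350 = $6,750; Pioneer Pavilion $1,400 + $1,200 = $2,600; East Interchange $1,400 + $4,900 = $6,300.

Upper Terminal: $2,700 | North Overpass: $6,750 | Pioneer Pavilion: $2,600 | East Interchange: $6,300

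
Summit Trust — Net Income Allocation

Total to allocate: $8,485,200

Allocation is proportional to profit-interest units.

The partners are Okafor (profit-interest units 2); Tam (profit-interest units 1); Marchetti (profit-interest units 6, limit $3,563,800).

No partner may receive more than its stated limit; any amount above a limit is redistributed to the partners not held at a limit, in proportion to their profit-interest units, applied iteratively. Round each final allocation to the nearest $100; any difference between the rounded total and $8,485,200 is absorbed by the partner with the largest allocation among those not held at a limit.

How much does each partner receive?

Combined profit-interest units = 9.
Unconstrained shares: Okafor 1,885,600.00; Tam 942,800.00; Marchetti 5,656,800.00.
Cap binds for Marchetti ($3,563,800); balance $4,921,400 reallocated over remaining profit-interest units 3.
Redistributed shares: Okafor 3,280,933.33 → $3,280,900; Tam 1,640,466.67 → $1,640,500.

Okafor: $3,280,900 · Tam: $1,640,500 · Marchetti: $3,563,800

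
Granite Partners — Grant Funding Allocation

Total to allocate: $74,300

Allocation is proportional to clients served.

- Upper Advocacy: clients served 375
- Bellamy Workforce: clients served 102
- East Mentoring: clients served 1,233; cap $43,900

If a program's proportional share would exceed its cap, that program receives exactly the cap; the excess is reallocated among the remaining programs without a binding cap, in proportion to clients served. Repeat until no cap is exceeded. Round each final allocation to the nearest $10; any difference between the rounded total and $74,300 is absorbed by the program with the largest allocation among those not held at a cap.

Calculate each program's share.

Combined clients served = 1,710.
Proportional shares (ignoring caps): Upper Advocacy 16,293.86; Bellamy Workforce 4,431.93; East Mentoring 53,574.21.
Cap binds for East Mentoring ($43,900); balance $30,400 reallocated over remaining clients served 477.
Shares after redistribution: Upper Advocacy 23,899.37 → $23,900; Bellamy Workforce 6,500.63 → $6,500.

Upper Advocacy: $23,900; Bellamy Workforce: $6,500; East Mentoring: $43,900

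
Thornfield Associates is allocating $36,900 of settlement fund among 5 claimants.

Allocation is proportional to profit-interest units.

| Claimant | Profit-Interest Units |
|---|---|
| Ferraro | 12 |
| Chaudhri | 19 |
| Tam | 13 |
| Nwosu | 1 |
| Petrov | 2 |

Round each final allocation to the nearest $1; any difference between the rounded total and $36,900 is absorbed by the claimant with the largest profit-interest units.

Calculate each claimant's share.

Ferraro: $9,421; Chaudhri: $14,918; Tam: $10,206; Nwosu: $785; Petrov: $1,570

Total profit-interest units = 47.
Pro-rata amounts: Ferraro 12/47 × $36,900 = 9,421.28; Chaudhri 19/47 × $36,900 = 14,917.02; Tam 13/47 × $36,900 = 10,206.38; Nwosu 1/47 × $36,900 = 785.11; Petrov 2/47 × $36,900 = 1,570.21.
After rounding ($1): Ferraro $9,421; Chaudhri $14,917; Tam $10,206; Nwosu $785; Petrov $1,570. Sum = $36,899.
Difference $36,900 − $36,899 = +$1 applied to largest profit-interest units (Chaudhri): Chaudhri becomes $14,918.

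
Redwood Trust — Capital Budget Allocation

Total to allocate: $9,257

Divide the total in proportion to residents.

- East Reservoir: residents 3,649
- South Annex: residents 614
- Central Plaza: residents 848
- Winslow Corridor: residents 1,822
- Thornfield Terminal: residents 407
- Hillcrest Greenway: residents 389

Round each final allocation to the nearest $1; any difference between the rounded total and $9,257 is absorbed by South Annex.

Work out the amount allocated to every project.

Sum of residents: 7,729.
Proportional shares: East Reservoir 3,649/7,729 × $9,257 = 4,370.40; South Annex 614/7,729 × $9,257 = 735.39; Central Plaza 848/7,729 × $9,257 = 1,015.65; Winslow Corridor 1,822/7,729 × $9,257 = 2,182.20; Thornfield Terminal 407/7,729 × $9,257 = 487.46; Hillcrest Greenway 389/7,729 × $9,257 = 465.90.
After rounding ($1): East Reservoir $4,370; South Annex $735; Central Plaza $1,016; Winslow Corridor $2,182; Thornfield Terminal $487; Hillcrest Greenway $466. Sum = $9,256.
Difference $9,257 − $9,256 = +$1 applied to South Annex: South Annex becomes $736.

East Reservoir: $4,370 | South Annex: $736 | Central Plaza: $1,016 | Winslow Corridor: $2,182 | Thornfield Terminal: $487 | Hillcrest Greenway: $466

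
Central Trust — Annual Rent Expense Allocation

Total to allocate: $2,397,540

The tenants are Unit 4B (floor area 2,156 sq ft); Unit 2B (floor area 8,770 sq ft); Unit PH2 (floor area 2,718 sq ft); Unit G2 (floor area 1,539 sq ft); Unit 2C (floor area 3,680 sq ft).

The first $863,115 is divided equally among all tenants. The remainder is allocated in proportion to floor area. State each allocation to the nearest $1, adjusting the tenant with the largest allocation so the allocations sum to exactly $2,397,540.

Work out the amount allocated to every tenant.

Unit 4B: $348,004; Unit 2B: $886,026; Unit PH2: $393,721; Unit G2: $297,814; Unit 2C: $471,975

$863,115 shared equally gives $172,623 per tenant.
Remainder $1,534,425 by floor area (total 18,863): Unit 4B 175,381.45 → $175,381; Unit 2B 713,402.28 → $713,402; Unit PH2 221,097.77 → $221,098; Unit G2 125,191.12 → $125,191; Unit 2C 299,352.38 → $299,352.
Rounding difference +$1 on remainder applied to Unit 2B.
Totals: Unit 4B $172,623 + $175,381 = $348,004; Unit 2B $172,623 + $713,403 = $886,026; Unit PH2 $172,623 + $221,098 = $393,721; Unit G2 $172,623 + $125,191 = $297,814; Unit 2C $172,623 + $299,352 = $471,975.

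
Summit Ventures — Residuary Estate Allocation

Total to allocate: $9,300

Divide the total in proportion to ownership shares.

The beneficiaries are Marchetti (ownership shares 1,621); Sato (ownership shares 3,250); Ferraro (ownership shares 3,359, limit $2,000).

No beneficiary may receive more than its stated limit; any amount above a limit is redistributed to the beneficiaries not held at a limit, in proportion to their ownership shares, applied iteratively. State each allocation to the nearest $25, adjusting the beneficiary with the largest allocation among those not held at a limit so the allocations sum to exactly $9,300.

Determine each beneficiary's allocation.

Marchetti: $2,425 · Sato: $4,875 · Ferraro: $2,000

Total ownership shares = 8,230.
Pro-rata shares before constraints: Marchetti 1,831.75; Sato 3,672.54; Ferraro 3,795.71.
Held at cap: Ferraro ($2,000); residual $7,300 reallocated over remaining ownership shares 4,871.
Remaining shares: Marchetti 2,429.34 → $2,425; Sato 4,870.66 → $4,875.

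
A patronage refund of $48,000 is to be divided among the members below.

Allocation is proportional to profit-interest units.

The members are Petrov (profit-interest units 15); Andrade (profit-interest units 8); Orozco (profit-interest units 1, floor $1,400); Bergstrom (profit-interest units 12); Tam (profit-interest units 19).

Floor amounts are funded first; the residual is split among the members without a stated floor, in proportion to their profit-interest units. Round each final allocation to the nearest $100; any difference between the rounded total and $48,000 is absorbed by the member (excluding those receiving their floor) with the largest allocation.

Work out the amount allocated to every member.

Fund the minimums — Orozco $1,400. Residual $46,600.
Residual split over remaining profit-interest units 54: Petrov 12,944.44 → $12,900; Andrade 6,903.70 → $6,900; Bergstrom 10,355.56 → $10,400; Tam 16,396.30 → $16,400.

Petrov: $12,900 | Andrade: $6,900 | Orozco: $1,400 | Bergstrom: $10,400 | Tam: $16,400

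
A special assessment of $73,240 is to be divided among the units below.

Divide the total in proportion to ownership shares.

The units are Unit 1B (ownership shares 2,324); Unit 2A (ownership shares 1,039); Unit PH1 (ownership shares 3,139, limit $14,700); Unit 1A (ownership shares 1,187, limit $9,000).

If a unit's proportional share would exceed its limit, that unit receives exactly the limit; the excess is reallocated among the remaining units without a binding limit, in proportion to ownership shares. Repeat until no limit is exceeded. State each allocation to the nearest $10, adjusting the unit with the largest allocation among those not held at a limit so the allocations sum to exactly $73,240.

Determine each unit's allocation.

Ownership shares total: 7,689.
Pro-rata shares before constraints: Unit 1B 22,136.79; Unit 2A 9,896.78; Unit PH1 29,899.90; Unit 1A 11,306.53.
Cap binds for Unit PH1 ($14,700), Unit 1A ($9,000); residual $49,540 reallocated over remaining ownership shares 3,363.
Remaining shares: Unit 1B 34,234.60 → $34,230; Unit 2A 15,305.40 → $15,310.

Unit 1B: $34,230 · Unit 2A: $15,310 · Unit PH1: $14,700 · Unit 1A: $9,000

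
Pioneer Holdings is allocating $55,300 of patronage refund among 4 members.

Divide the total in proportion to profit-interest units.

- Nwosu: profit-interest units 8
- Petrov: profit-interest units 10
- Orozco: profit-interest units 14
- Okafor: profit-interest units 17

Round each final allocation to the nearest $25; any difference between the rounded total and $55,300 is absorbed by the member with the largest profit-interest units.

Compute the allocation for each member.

Nwosu: $9,025 | Petrov: $11,275 | Orozco: $15,800 | Okafor: $19,200

Sum of profit-interest units: 8 + 10 + 14 + 17 = 49.
Unrounded shares: Nwosu 9,028.57; Petrov 11,285.71; Orozco 15,800.00; Okafor 19,185.71.
After rounding ($25): Nwosu $9,025; Petrov $11,275; Orozco $15,800; Okafor $19,175. Sum = $55,275.
Difference $55,300 − $55,275 = +$25 applied to largest profit-interest units (Okafor): Okafor becomes $19,200.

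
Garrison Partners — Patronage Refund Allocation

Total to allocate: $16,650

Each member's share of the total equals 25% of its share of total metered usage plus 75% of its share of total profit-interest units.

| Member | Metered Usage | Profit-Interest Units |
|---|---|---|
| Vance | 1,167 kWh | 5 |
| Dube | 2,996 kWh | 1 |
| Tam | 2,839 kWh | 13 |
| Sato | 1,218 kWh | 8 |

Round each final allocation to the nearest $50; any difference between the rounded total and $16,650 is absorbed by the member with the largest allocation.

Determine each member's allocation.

Totals — metered usage 8,220, profit-interest units 27.
Combined weights (25% metered usage + 75% profit-interest units): Vance 0.1744; Dube 0.1189; Tam 0.4475; Sato 0.2593.
Raw shares: Vance 2,903.45; Dube 1,979.64; Tam 7,450.13; Sato 4,316.78.
At nearest $50: Vance $2,900; Dube $2,000; Tam $7,450; Sato $4,300. Sum = $16,650.
Rounded total matches; no reconciliation needed.

Vance: $2,900 · Dube: $2,000 · Tam: $7,450 · Sato: $4,300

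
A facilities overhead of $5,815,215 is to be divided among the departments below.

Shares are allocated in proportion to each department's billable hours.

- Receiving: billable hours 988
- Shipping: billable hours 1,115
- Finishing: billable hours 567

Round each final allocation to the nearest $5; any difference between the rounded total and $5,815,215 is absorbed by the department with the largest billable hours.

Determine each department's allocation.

Receiving: $2,151,845; Shipping: $2,428,455; Finishing: $1,234,915

Billable hours total: 988 + 1,115 + 567 = 2,670.
Proportional shares: Receiving 2,151,847.35; Shipping 2,428,451.21; Finishing 1,234,916.44.
After rounding ($5): Receiving $2,151,845; Shipping $2,428,450; Finishing $1,234,915. Sum = $5,815,210.
Difference $5,815,215 − $5,815,210 = +$5 applied to largest billable hours (Shipping): Shipping becomes $2,428,455.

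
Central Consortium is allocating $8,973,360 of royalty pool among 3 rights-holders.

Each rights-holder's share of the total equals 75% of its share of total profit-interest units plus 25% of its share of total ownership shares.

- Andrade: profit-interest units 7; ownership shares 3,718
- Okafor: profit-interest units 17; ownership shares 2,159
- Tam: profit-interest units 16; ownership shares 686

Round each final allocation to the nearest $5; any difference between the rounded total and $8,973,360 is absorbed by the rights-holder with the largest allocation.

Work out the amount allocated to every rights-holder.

Profit-interest units total 40; ownership shares total 6,563.
Combined weights (75% profit-interest units + 25% ownership shares): Andrade 0.2729; Okafor 0.4010; Tam 0.3261.
Proportional shares: Andrade 2,448,626.29; Okafor 3,598,239.77; Tam 2,926,493.94.
At nearest $5: Andrade $2,448,625; Okafor $3,598,240; Tam $2,926,495. Sum = $8,973,360.
Sum already equals the total — no adjustment.

Andrade: $2,448,625 | Okafor: $3,598,240 | Tam: $2,926,495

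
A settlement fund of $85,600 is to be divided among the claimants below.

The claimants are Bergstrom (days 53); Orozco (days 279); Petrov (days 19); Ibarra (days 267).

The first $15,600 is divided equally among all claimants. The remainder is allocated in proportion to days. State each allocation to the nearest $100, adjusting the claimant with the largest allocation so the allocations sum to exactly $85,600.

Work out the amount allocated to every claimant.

$15,600 shared equally gives $3,900 per claimant.
Remainder $70,000 by days (total 618): Bergstrom 6,003.24 → $6,000; Orozco 31,601.94 → $31,600; Petrov 2,152.10 → $2,200; Ibarra 30,242.72 → $30,200.
Totals: Bergstrom $3,900 + $6,000 = $9,900; Orozco $3,900 + $31,600 = $35,500; Petrov $3,900 + $2,200 = $6,100; Ibarra $3,900 + $30,200 = $34,100.

Bergstrom: $9,900 · Orozco: $35,500 · Petrov: $6,100 · Ibarra: $34,100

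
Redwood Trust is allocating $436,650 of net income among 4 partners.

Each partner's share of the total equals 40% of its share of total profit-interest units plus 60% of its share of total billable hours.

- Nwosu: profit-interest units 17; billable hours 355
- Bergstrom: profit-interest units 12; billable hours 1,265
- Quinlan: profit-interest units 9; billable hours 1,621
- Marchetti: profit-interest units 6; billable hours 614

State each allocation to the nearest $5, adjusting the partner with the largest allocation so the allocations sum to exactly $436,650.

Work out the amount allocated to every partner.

Nwosu: $91,610 · Bergstrom: $133,605 · Quinlan: $145,890 · Marchetti: $65,545

Profit-interest units total 44; billable hours total 3,855.
Composite weights (40% profit-interest units + 60% billable hours): Nwosu 0.2098; Bergstrom 0.3060; Quinlan 0.3341; Marchetti 0.1501.
Pro-rata amounts: Nwosu 91,608.46; Bergstrom 133,605.32; Quinlan 145,890.84; Marchetti 65,545.38.
Rounded to nearest $5: Nwosu $91,610; Bergstrom $133,605; Quinlan $145,890; Marchetti $65,545. Sum = $436,650.
Sum already equals the total — no adjustment.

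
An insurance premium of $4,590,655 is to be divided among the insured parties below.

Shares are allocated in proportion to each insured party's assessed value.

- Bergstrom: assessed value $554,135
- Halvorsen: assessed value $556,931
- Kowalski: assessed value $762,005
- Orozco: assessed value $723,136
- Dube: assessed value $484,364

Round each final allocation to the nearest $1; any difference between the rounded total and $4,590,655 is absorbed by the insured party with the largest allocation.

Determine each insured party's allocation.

Sum of assessed value: 3,080,571.
Pro-rata amounts: Bergstrom 554,135/3,080,571 × $4,590,655 = 825,769.84; Halvorsen 556,931/3,080,571 × $4,590,655 = 829,936.42; Kowalski 762,005/3,080,571 × $4,590,655 = 1,135,536.91; Orozco 723,136/3,080,571 × $4,590,655 = 1,077,614.47; Dube 484,364/3,080,571 × $4,590,655 = 721,797.36.
At nearest $1: Bergstrom $825,770; Halvorsen $829,936; Kowalski $1,135,537; Orozco $1,077,614; Dube $721,797. Sum = $4,590,654.
Difference $4,590,655 − $4,590,654 = +$1 applied to largest allocation (Kowalski): Kowalski becomes $1,135,538.

Bergstrom: $825,770 | Halvorsen: $829,936 | Kowalski: $1,135,538 | Orozco: $1,077,614 | Dube: $721,797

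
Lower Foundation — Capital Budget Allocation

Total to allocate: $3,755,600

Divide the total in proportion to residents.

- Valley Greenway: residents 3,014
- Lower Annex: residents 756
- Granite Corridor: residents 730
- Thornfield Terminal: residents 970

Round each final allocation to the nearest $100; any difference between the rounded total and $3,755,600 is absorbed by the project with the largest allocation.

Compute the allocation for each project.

Residents total: 5,470.
Proportional shares: Valley Greenway 3,014/5,470 × $3,755,600 = 2,069,356.20; Lower Annex 756/5,470 × $3,755,600 = 519,055.50; Granite Corridor 730/5,470 × $3,755,600 = 501,204.39; Thornfield Terminal 970/5,470 × $3,755,600 = 665,983.91.
At nearest $100: Valley Greenway $2,069,400; Lower Annex $519,100; Granite Corridor $501,200; Thornfield Terminal $666,000. Sum = $3,755,700.
Difference $3,755,600 − $3,755,700 = −$100 applied to largest allocation (Valley Greenway): Valley Greenway becomes $2,069,300.

Valley Greenway: $2,069,300 | Lower Annex: $519,100 | Granite Corridor: $501,200 | Thornfield Terminal: $666,000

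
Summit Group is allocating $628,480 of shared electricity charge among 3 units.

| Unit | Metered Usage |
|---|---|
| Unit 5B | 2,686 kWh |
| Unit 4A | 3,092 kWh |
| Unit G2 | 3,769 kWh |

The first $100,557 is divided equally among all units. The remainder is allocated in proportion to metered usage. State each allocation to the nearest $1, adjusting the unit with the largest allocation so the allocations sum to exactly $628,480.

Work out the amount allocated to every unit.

$100,557 shared equally gives $33,519 per unit.
Remainder $527,923 by metered usage (total 9,547): Unit 5B 148,528.46 → $148,528; Unit 4A 170,979.15 → $170,979; Unit G2 208,415.40 → $208,415.
Rounding difference +$1 on remainder applied to Unit G2.
Totals: Unit 5B $33,519 + $148,528 = $182,047; Unit 4A $33,519 + $170,979 = $204,498; Unit G2 $33,519 + $208,416 = $241,935.

Unit 5B: $182,047; Unit 4A: $204,498; Unit G2: $241,935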